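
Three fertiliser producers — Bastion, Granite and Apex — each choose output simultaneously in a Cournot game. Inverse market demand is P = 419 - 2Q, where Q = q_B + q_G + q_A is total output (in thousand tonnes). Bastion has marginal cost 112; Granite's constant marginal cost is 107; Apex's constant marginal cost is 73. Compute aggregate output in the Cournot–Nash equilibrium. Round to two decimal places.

Bastion's profit: π_B = (419 - 2Q)q_B - (112q_B). Setting ∂π_B/∂q_B = 0: 307 - 4q_B - 2(q_G + q_A) = 0.
Granite's profit: π_G = (419 - 2Q)q_G - (107q_G). Setting ∂π_G/∂q_G = 0: 312 - 4q_G - 2(q_B + q_A) = 0.
Apex's profit: π_A = (419 - 2Q)q_A - (73q_A). Setting ∂π_A/∂q_A = 0: 346 - 4q_A - 2(q_B + q_G) = 0.
Adding the 3 first-order conditions: 965 − 8Q = 0, so Q = 965/8.
Back-substituting: q_B = (307 − 965/4)/2 = 263/8, q_G = (312 − 965/4)/2 = 283/8, q_A = (346 − 965/4)/2 = 419/8.
Total output Q = 263/8 + 283/8 + 419/8 = 965/8.

120.63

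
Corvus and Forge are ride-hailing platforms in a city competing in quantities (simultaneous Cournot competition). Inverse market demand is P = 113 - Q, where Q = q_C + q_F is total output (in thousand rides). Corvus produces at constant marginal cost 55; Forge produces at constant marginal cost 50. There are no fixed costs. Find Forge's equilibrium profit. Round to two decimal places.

513.78

Corvus's profit: π_C = (113 - Q)q_C - (55q_C). Setting ∂π_C/∂q_C = 0: 58 - 2q_C - (q_F) = 0.
Forge's profit: π_F = (113 - Q)q_F - (50q_F). Setting ∂π_F/∂q_F = 0: 63 - 2q_F - (q_C) = 0.
Rearranging gives the reaction functions q_C = (58 - q_F)/2 and q_F = (63 - q_C)/2.
Solving the pair: q_C = 53/3, q_F = 68/3.
Price P = 113 - 121/3 = 218/3.
Forge's profit: (218/3 - 50)·(68/3) = 513.7778.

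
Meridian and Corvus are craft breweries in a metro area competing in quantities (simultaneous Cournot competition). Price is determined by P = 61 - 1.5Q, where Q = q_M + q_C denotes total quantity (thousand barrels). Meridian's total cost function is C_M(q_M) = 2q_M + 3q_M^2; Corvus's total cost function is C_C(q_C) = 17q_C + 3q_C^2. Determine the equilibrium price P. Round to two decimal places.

Meridian's profit: π_M = (61 - 1.5Q)q_M - (2q_M + 3q_M²). Setting ∂π_M/∂q_M = 0: 59 - 9q_M - (3/2)(q_C) = 0.
Corvus's profit: π_C = (61 - 1.5Q)q_C - (17q_C + 3q_C²). Setting ∂π_C/∂q_C = 0: 44 - 9q_C - (3/2)(q_M) = 0.
Rearranging gives the reaction functions q_M = (59 - (3/2)q_C)/9 and q_C = (44 - (3/2)q_M)/9.
Solving the pair: q_M = 124/21, q_C = 82/21.
Total output Q = 206/21, so price P = 61 - (3/2)·(206/21) = 324/7.

46.29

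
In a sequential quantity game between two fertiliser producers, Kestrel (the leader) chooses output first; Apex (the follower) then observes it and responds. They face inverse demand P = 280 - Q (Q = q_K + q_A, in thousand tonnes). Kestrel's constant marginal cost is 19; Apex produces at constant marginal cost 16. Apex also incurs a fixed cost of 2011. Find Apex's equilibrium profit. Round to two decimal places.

2545.25

Solve by backward induction. Given q_K, the follower Apex maximises π_A = (280 - q_K - q_A)q_A - 16q_A.
Setting the follower's marginal profit to zero, 264 - q_K - 2q_A = 0, i.e. q_A = (264 - q_K)/2.
Kestrel substitutes q_A(q_K) into its own profit: π_K = q_K(280 - q_K - (264 - q_K)/2) - 19q_K = (148 - (1/2)q_K)q_K - 19q_K.
Maximising: ∂π_K/∂q_K = 129 - q_K = 0, giving q_K = 129.
Then q_A = (264 - 129)/2 = 135/2.
Price P = 280 - 393/2 = 167/2.
Apex's profit: (167/2 - 16)·(135/2) - 2011 = 2545.2500.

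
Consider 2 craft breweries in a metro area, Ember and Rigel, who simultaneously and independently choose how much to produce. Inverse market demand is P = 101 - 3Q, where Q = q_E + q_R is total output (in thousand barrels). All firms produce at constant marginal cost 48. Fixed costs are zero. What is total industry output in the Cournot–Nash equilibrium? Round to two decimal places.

11.78

A representative firm's profit is π_i = q_i(101 - 3Q) - 48q_i.
First-order condition (treating rivals' output as given): 53 - 6q_i - 3q_j = 0.
By symmetry each firm produces the same amount; substituting q_j = q_i yields q_i = 53/9.
Total output Q = 53/9 + 53/9 = 106/9.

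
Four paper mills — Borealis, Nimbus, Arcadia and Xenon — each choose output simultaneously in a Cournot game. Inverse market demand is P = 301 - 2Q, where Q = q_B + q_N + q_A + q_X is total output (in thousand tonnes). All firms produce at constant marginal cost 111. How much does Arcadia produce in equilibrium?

A representative firm's profit is π_i = q_i(301 - 2Q) - 111q_i.
First-order condition (treating rivals' output as given): 190 - 4q_i - 2·Σ_{j≠i} q_j = 0.
With identical firms every q_j equals q_i, so Σ_{j≠i} q_j = 3q_i and 190 = 10q_i, giving q_i = 19.

19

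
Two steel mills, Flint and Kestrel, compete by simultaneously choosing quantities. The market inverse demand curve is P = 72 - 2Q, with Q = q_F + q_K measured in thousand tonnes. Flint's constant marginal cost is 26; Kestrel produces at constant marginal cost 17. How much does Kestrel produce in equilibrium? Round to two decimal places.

Flint's profit: π_F = (72 - 2Q)q_F - (26q_F). Setting ∂π_F/∂q_F = 0: 46 - 4q_F - 2(q_K) = 0.
Kestrel's first-order condition: 55 - 4q_K - 2(q_F) = 0.
Best responses: q_F = (46 - 2q_K)/4, q_K = (55 - 2q_F)/4.
Substituting one into the other gives q_F = 37/6 and q_K = 32/3.

10.67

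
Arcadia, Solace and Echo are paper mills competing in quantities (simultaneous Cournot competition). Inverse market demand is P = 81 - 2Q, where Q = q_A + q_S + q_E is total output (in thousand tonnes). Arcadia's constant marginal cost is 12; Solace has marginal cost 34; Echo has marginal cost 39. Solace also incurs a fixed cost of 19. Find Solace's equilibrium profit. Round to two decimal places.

9.13

Arcadia's profit: π_A = (81 - 2Q)q_A - (12q_A). Setting ∂π_A/∂q_A = 0: 69 - 4q_A - 2(q_S + q_E) = 0.
Solace's profit: π_S = (81 - 2Q)q_S - (34q_S). Setting ∂π_S/∂q_S = 0: 47 - 4q_S - 2(q_A + q_E) = 0.
Echo's first-order condition: 42 - 4q_E - 2(q_A + q_S) = 0.
Adding the 3 conditions: 158 − 4Q − 4Q = 0, i.e. Q = 79/4.
Back-substituting: q_A = (69 − 79/2)/2 = 59/4, q_S = (47 − 79/2)/2 = 15/4, q_E = (42 − 79/2)/2 = 5/4.
Price P = 81 - 2·(79/4) = 83/2.
Solace's profit: (83/2 - 34)·(15/4) - 19 = 73/8.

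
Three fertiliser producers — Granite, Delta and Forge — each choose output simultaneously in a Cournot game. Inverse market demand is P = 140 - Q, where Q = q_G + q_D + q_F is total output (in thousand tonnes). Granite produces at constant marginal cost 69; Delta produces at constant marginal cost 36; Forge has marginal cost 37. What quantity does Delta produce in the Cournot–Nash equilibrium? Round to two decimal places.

34.50

Granite's profit: π_G = (140 - Q)q_G - (69q_G). Setting ∂π_G/∂q_G = 0: 71 - 2q_G - (q_D + q_F) = 0.
Delta's first-order condition: 104 - 2q_D - (q_G + q_F) = 0.
Forge's first-order condition: 103 - 2q_F - (q_G + q_D) = 0.
Adding the 3 conditions: 278 − 2Q − 2Q = 0, i.e. Q = 139/2.
Back-substituting: q_G = (71 − 139/2) = 3/2, q_D = (104 − 139/2) = 69/2, q_F = (103 − 139/2) = 67/2.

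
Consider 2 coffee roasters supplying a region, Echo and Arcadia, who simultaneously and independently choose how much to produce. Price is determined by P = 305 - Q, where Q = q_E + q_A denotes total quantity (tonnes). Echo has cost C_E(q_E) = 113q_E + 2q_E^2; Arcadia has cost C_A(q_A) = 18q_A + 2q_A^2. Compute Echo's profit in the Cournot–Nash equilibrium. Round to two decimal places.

Echo's profit: π_E = (305 - Q)q_E - (113q_E + 2q_E²). Setting ∂π_E/∂q_E = 0: 192 - 6q_E - (q_A) = 0.
Arcadia's profit: π_A = (305 - Q)q_A - (18q_A + 2q_A²). Setting ∂π_A/∂q_A = 0: 287 - 6q_A - (q_E) = 0.
Rearranging gives the reaction functions q_E = (192 - q_A)/6 and q_A = (287 - q_E)/6.
Substituting one into the other gives q_E = 173/7 and q_A = 306/7.
Price P = 305 - 479/7 = 1656/7.
Echo's profit: (1656/7)·(173/7) - 113·(173/7) - 2(173/7)² = 1832.3878.

1832.39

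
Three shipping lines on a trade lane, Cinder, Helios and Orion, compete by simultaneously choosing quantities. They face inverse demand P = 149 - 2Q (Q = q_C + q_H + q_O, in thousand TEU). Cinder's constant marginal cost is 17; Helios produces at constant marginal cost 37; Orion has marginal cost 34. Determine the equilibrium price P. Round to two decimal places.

Cinder's profit: π_C = (149 - 2Q)q_C - (17q_C). Setting ∂π_C/∂q_C = 0: 132 - 4q_C - 2(q_H + q_O) = 0.
Helios's first-order condition: 112 - 4q_H - 2(q_C + q_O) = 0.
Orion's first-order condition: 115 - 4q_O - 2(q_C + q_H) = 0.
Summing all 3 equations gives 359 − 8Q = 0, hence Q = 359/8.
Back-substituting: q_C = (132 − 359/4)/2 = 169/8, q_H = (112 − 359/4)/2 = 89/8, q_O = (115 − 359/4)/2 = 101/8.
Total output Q = 359/8, so price P = 149 - 2·(359/8) = 237/4.

59.25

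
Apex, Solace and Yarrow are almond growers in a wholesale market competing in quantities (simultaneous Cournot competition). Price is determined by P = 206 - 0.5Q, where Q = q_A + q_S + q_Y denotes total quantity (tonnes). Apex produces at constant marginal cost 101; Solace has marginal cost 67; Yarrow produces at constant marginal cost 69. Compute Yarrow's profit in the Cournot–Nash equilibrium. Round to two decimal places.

3486.13

Apex's profit: π_A = (206 - 0.5Q)q_A - (101q_A). Setting ∂π_A/∂q_A = 0: 105 - q_A - (1/2)(q_S + q_Y) = 0.
Solace's profit: π_S = (206 - 0.5Q)q_S - (67q_S). Setting ∂π_S/∂q_S = 0: 139 - q_S - (1/2)(q_A + q_Y) = 0.
Yarrow's first-order condition: 137 - q_Y - (1/2)(q_A + q_S) = 0.
Adding the 3 conditions: 381 − Q − Q = 0, i.e. Q = 381/2.
Back-substituting: q_A = (105 − 381/4)/(1/2) = 39/2, q_S = (139 − 381/4)/(1/2) = 175/2, q_Y = (137 − 381/4)/(1/2) = 167/2.
Price P = 206 - (1/2)·(381/2) = 443/4.
Yarrow's profit: (443/4 - 69)·(167/2) = 3486.1250.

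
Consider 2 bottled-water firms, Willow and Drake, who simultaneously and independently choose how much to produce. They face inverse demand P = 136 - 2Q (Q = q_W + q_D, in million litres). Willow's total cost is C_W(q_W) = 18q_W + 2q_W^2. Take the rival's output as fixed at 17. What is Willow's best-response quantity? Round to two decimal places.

With the rival's output fixed at 17, Willow's profit is π_W = (136 - 2·17 - 2q_W)q_W - (18q_W + 2q_W²) = (102 - 2q_W)q_W - (18q_W + 2q_W²).
∂π_W/∂q_W = 84 - 8q_W = 0, so q_W = 21/2.

10.50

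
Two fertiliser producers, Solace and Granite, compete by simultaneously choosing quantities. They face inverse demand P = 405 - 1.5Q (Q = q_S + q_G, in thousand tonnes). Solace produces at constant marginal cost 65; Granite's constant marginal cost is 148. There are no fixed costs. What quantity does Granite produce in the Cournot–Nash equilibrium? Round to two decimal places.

38.67

Solace's profit: π_S = (405 - 1.5Q)q_S - (65q_S). Setting ∂π_S/∂q_S = 0: 340 - 3q_S - (3/2)(q_G) = 0.
Granite's profit: π_G = (405 - 1.5Q)q_G - (148q_G). Setting ∂π_G/∂q_G = 0: 257 - 3q_G - (3/2)(q_S) = 0.
Rearranging gives the reaction functions q_S = (340 - (3/2)q_G)/3 and q_G = (257 - (3/2)q_S)/3.
Substituting one into the other gives q_S = 94 and q_G = 116/3.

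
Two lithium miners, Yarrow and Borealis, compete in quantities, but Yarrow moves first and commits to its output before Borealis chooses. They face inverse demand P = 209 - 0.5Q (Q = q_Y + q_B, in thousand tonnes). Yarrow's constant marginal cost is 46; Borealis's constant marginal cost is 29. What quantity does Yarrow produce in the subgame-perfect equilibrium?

Solve by backward induction. Given q_Y, the follower Borealis maximises π_B = (209 - (1/2)q_Y - (1/2)q_B)q_B - 29q_B.
Follower FOC: 180 - (1/2)q_Y - q_B = 0, so q_B(q_Y) = (180 - (1/2)q_Y).
The leader anticipates this reaction. Substituting into P = 209 - 0.5Q gives P = 119 - (1/4)q_Y, so π_Y = (119 - (1/4)q_Y)q_Y - 46q_Y.
The leader's first-order condition 73 - (1/2)q_Y = 0 yields q_Y = 146.
Then q_B = (180 - (1/2)·146) = 107.

146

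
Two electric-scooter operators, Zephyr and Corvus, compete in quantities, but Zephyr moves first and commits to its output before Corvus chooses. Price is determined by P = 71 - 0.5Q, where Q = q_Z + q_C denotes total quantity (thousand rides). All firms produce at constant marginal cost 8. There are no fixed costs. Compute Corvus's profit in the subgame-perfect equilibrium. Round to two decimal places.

496.13

The follower Corvus best-responds to any q_Z: π_C = (71 - 0.5Q)q_C - 8q_C.
Follower FOC: 63 - (1/2)q_Z - q_C = 0, so q_C(q_Z) = (63 - (1/2)q_Z).
Zephyr substitutes q_C(q_Z) into its own profit: π_Z = q_Z(71 - (1/2)q_Z - (63 - (1/2)q_Z)/2) - 8q_Z = (79/2 - (1/4)q_Z)q_Z - 8q_Z.
Leader FOC: 63/2 - (1/2)q_Z = 0, so q_Z = 63.
Then q_C = (63 - (1/2)·63) = 63/2.
Price P = 71 - (1/2)·(189/2) = 95/4.
Corvus's profit: (95/4 - 8)·(63/2) = 496.1250.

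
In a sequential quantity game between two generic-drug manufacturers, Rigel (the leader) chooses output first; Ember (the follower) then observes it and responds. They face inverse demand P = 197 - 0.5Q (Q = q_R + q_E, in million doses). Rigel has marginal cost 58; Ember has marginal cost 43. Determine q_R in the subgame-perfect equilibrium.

Solve by backward induction. Given q_R, the follower Ember maximises π_E = (197 - (1/2)q_R - (1/2)q_E)q_E - 43q_E.
∂π_E/∂q_E = 154 - (1/2)q_R - q_E = 0 gives the reaction function q_E = (154 - (1/2)q_R).
Rigel substitutes q_E(q_R) into its own profit: π_R = q_R(197 - (1/2)q_R - (154 - (1/2)q_R)/2) - 58q_R = (120 - (1/4)q_R)q_R - 58q_R.
Leader FOC: 62 - (1/2)q_R = 0, so q_R = 124.
Then q_E = (154 - (1/2)·124) = 92.

124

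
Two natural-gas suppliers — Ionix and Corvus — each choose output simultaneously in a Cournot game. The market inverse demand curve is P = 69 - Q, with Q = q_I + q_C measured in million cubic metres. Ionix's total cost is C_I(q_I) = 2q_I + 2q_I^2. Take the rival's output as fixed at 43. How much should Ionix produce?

4

With the rival's output fixed at 43, Ionix's profit is π_I = (69 - 43 - q_I)q_I - (2q_I + 2q_I²) = (26 - q_I)q_I - (2q_I + 2q_I²).
∂π_I/∂q_I = 24 - 6q_I = 0, so q_I = 4.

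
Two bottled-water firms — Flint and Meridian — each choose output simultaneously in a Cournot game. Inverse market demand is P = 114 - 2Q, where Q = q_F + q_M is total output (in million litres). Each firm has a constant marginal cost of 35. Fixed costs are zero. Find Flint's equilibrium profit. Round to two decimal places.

A representative firm's profit is π_i = q_i(114 - 2Q) - 35q_i.
Setting ∂π_i/∂q_i = 0 with rivals' quantities fixed: 79 - 4q_i - 2q_j = 0.
With identical firms every q_j equals q_i, so q_j = q_i and 79 = 6q_i, giving q_i = 79/6.
Price P = 114 - 2·(79/3) = 184/3.
Flint's profit: (184/3 - 35)·(79/6) = 346.7222.

346.72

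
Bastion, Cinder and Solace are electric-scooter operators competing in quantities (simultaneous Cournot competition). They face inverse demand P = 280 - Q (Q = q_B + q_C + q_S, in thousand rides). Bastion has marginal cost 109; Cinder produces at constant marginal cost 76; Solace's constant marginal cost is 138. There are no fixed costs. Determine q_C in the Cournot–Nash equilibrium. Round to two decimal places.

74.75

Bastion's profit: π_B = (280 - Q)q_B - (109q_B). Setting ∂π_B/∂q_B = 0: 171 - 2q_B - (q_C + q_S) = 0.
Cinder's profit: π_C = (280 - Q)q_C - (76q_C). Setting ∂π_C/∂q_C = 0: 204 - 2q_C - (q_B + q_S) = 0.
Solace's profit: π_S = (280 - Q)q_S - (138q_S). Setting ∂π_S/∂q_S = 0: 142 - 2q_S - (q_B + q_C) = 0.
Adding the 3 conditions: 517 − 2Q − 2Q = 0, i.e. Q = 517/4.
Back-substituting: q_B = (171 − 517/4) = 167/4, q_C = (204 − 517/4) = 299/4, q_S = (142 − 517/4) = 51/4.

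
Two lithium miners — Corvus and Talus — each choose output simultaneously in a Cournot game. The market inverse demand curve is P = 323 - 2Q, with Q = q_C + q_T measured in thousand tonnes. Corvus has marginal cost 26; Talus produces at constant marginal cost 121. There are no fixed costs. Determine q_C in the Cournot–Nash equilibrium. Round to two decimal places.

65.33

Corvus's profit: π_C = (323 - 2Q)q_C - (26q_C). Setting ∂π_C/∂q_C = 0: 297 - 4q_C - 2(q_T) = 0.
Talus's first-order condition: 202 - 4q_T - 2(q_C) = 0.
Rearranging gives the reaction functions q_C = (297 - 2q_T)/4 and q_T = (202 - 2q_C)/4.
Solving the pair: q_C = 196/3, q_T = 107/6.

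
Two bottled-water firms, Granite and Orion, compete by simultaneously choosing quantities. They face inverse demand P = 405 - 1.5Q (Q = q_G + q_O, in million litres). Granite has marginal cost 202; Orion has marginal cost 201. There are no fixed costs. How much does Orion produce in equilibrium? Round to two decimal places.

Granite's profit: π_G = (405 - 1.5Q)q_G - (202q_G). Setting ∂π_G/∂q_G = 0: 203 - 3q_G - (3/2)(q_O) = 0.
Orion's first-order condition: 204 - 3q_O - (3/2)(q_G) = 0.
Best responses: q_G = (203 - (3/2)q_O)/3, q_O = (204 - (3/2)q_G)/3.
Solving the pair: q_G = 404/9, q_O = 410/9.

45.56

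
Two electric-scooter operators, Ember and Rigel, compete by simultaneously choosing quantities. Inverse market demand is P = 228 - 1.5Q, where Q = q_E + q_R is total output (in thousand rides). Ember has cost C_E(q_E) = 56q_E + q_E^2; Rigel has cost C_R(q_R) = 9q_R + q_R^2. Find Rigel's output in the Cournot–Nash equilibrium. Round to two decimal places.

Ember's profit: π_E = (228 - 1.5Q)q_E - (56q_E + q_E²). Setting ∂π_E/∂q_E = 0: 172 - 5q_E - (3/2)(q_R) = 0.
Rigel's first-order condition: 219 - 5q_R - (3/2)(q_E) = 0.
Rearranging gives the reaction functions q_E = (172 - (3/2)q_R)/5 and q_R = (219 - (3/2)q_E)/5.
Substituting one into the other gives q_E = 23.3626 and q_R = 36.7912.

36.79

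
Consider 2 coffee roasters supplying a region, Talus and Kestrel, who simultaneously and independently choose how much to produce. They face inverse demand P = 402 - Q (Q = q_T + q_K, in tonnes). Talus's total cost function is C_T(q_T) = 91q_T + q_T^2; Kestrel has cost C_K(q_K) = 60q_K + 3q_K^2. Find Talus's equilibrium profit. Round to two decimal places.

Talus's profit: π_T = (402 - Q)q_T - (91q_T + q_T²). Setting ∂π_T/∂q_T = 0: 311 - 4q_T - (q_K) = 0.
Kestrel's profit: π_K = (402 - Q)q_K - (60q_K + 3q_K²). Setting ∂π_K/∂q_K = 0: 342 - 8q_K - (q_T) = 0.
Rearranging gives the reaction functions q_T = (311 - q_K)/4 and q_K = (342 - q_T)/8.
Substituting one into the other gives q_T = 69.2258 and q_K = 1057/31.
Price P = 402 - 103.3226 = 298.6774.
Talus's profit: 298.6774·69.2258 - 91·69.2258 - 69.2258² = 9584.4246.

9584.42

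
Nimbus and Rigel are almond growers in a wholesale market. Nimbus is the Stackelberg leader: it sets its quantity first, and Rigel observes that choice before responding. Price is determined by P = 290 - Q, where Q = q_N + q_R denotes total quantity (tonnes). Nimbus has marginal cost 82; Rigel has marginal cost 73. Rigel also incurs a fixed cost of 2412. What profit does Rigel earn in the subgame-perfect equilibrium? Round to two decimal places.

1039.56

The follower Rigel best-responds to any q_N: π_R = (290 - Q)q_R - 73q_R.
Setting the follower's marginal profit to zero, 217 - q_N - 2q_R = 0, i.e. q_R = (217 - q_N)/2.
The leader anticipates this reaction. Substituting into P = 290 - Q gives P = 363/2 - (1/2)q_N, so π_N = (363/2 - (1/2)q_N)q_N - 82q_N.
The leader's first-order condition 199/2 - q_N = 0 yields q_N = 199/2.
Then q_R = (217 - 199/2)/2 = 235/4.
Price P = 290 - 633/4 = 527/4.
Rigel's profit: (527/4 - 73)·(235/4) - 2412 = 1039.5625.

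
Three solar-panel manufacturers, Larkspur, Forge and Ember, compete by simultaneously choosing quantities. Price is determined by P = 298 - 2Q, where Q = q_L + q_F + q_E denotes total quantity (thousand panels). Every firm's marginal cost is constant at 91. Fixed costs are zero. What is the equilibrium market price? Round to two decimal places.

142.75

Each firm earns π_i = (298 - 2Q)q_i - 91q_i.
Setting ∂π_i/∂q_i = 0 with rivals' quantities fixed: 207 - 4q_i - 2·Σ_{j≠i} q_j = 0.
By symmetry each firm produces the same amount; substituting Σ_{j≠i} q_j = 2q_i yields q_i = 207/8.
Total output Q = 621/8, so price P = 298 - 2·(621/8) = 571/4.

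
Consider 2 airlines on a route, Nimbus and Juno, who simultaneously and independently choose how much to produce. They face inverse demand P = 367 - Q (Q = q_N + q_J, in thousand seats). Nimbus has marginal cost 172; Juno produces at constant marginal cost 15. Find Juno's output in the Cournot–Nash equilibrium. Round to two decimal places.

169.67

Nimbus's profit: π_N = (367 - Q)q_N - (172q_N). Setting ∂π_N/∂q_N = 0: 195 - 2q_N - (q_J) = 0.
Juno's profit: π_J = (367 - Q)q_J - (15q_J). Setting ∂π_J/∂q_J = 0: 352 - 2q_J - (q_N) = 0.
So q_N = (195 - q_J)/2 and q_J = (352 - q_N)/2.
Solving the pair: q_N = 38/3, q_J = 509/3.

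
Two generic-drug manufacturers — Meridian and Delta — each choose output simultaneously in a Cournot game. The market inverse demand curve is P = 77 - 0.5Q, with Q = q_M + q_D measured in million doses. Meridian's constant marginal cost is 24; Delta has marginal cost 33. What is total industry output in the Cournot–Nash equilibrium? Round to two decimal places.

Meridian's profit: π_M = (77 - 0.5Q)q_M - (24q_M). Setting ∂π_M/∂q_M = 0: 53 - q_M - (1/2)(q_D) = 0.
Delta's first-order condition: 44 - q_D - (1/2)(q_M) = 0.
Rearranging gives the reaction functions q_M = (53 - (1/2)q_D) and q_D = (44 - (1/2)q_M).
Solving the pair: q_M = 124/3, q_D = 70/3.
Total output Q = 124/3 + 70/3 = 194/3.

64.67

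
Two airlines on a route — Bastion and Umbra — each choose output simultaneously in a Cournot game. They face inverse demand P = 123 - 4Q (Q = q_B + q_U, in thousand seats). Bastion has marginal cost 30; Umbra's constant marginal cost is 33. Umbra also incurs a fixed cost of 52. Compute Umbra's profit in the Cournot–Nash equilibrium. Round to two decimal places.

158.25

Bastion's profit: π_B = (123 - 4Q)q_B - (30q_B). Setting ∂π_B/∂q_B = 0: 93 - 8q_B - 4(q_U) = 0.
Umbra's profit: π_U = (123 - 4Q)q_U - (33q_U). Setting ∂π_U/∂q_U = 0: 90 - 8q_U - 4(q_B) = 0.
Best responses: q_B = (93 - 4q_U)/8, q_U = (90 - 4q_B)/8.
Solving the pair: q_B = 8, q_U = 29/4.
Price P = 123 - 4·(61/4) = 62.
Umbra's profit: (62 - 33)·(29/4) - 52 = 633/4.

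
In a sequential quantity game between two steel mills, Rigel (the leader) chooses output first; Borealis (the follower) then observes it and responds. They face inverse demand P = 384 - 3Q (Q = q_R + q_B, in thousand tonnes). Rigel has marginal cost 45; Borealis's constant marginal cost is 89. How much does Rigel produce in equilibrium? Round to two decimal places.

Solve by backward induction. Given q_R, the follower Borealis maximises π_B = (384 - 3q_R - 3q_B)q_B - 89q_B.
Setting the follower's marginal profit to zero, 295 - 3q_R - 6q_B = 0, i.e. q_B = (295 - 3q_R)/6.
Rigel substitutes q_B(q_R) into its own profit: π_R = q_R(384 - 3q_R - (295 - 3q_R)/2) - 45q_R = (473/2 - (3/2)q_R)q_R - 45q_R.
Maximising: ∂π_R/∂q_R = 383/2 - 3q_R = 0, giving q_R = 383/6.
Then q_B = (295 - 3·(383/6))/6 = 69/4.

63.83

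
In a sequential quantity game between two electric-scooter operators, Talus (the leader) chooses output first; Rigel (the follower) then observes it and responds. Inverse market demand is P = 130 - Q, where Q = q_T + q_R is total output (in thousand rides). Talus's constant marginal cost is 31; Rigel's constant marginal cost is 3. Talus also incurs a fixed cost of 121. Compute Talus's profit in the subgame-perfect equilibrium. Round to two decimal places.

509.13

Solve by backward induction. Given q_T, the follower Rigel maximises π_R = (130 - q_T - q_R)q_R - 3q_R.
Setting the follower's marginal profit to zero, 127 - q_T - 2q_R = 0, i.e. q_R = (127 - q_T)/2.
Talus substitutes q_R(q_T) into its own profit: π_T = q_T(130 - q_T - (127 - q_T)/2) - 31q_T = (133/2 - (1/2)q_T)q_T - 31q_T.
Leader FOC: 71/2 - q_T = 0, so q_T = 71/2.
Then q_R = (127 - 71/2)/2 = 183/4.
Price P = 130 - 325/4 = 195/4.
Talus's profit: (195/4 - 31)·(71/2) - 121 = 509.1250.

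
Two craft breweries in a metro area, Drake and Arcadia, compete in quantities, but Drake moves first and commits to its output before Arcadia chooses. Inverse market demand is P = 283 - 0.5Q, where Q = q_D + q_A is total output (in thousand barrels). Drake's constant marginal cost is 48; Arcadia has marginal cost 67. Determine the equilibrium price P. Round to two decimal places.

Solve by backward induction. Given q_D, the follower Arcadia maximises π_A = (283 - (1/2)q_D - (1/2)q_A)q_A - 67q_A.
Follower FOC: 216 - (1/2)q_D - q_A = 0, so q_A(q_D) = (216 - (1/2)q_D).
Drake substitutes q_A(q_D) into its own profit: π_D = q_D(283 - (1/2)q_D - (216 - (1/2)q_D)/2) - 48q_D = (175 - (1/4)q_D)q_D - 48q_D.
Leader FOC: 127 - (1/2)q_D = 0, so q_D = 254.
Then q_A = (216 - (1/2)·254) = 89.
Total output Q = 343, so price P = 283 - (1/2)·343 = 223/2.

111.50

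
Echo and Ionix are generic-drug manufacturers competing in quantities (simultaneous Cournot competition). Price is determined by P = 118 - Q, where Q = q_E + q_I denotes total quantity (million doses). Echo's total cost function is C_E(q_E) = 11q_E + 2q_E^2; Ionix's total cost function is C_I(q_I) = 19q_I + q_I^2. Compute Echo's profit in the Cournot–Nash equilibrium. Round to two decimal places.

Echo's profit: π_E = (118 - Q)q_E - (11q_E + 2q_E²). Setting ∂π_E/∂q_E = 0: 107 - 6q_E - (q_I) = 0.
Ionix's profit: π_I = (118 - Q)q_I - (19q_I + q_I²). Setting ∂π_I/∂q_I = 0: 99 - 4q_I - (q_E) = 0.
Best responses: q_E = (107 - q_I)/6, q_I = (99 - q_E)/4.
Solving the pair: q_E = 329/23, q_I = 487/23.
Price P = 118 - 816/23 = 1898/23.
Echo's profit: (1898/23)·(329/23) - 11·(329/23) - 2(329/23)² = 613.8431.

613.84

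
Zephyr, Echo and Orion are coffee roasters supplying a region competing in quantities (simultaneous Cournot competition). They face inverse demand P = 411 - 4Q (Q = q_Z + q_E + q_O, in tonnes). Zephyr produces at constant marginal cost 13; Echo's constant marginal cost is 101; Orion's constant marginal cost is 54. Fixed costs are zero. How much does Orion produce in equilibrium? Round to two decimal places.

22.69

Zephyr's profit: π_Z = (411 - 4Q)q_Z - (13q_Z). Setting ∂π_Z/∂q_Z = 0: 398 - 8q_Z - 4(q_E + q_O) = 0.
Echo's first-order condition: 310 - 8q_E - 4(q_Z + q_O) = 0.
Orion's first-order condition: 357 - 8q_O - 4(q_Z + q_E) = 0.
Summing all 3 equations gives 1065 − 16Q = 0, hence Q = 1065/16.
Back-substituting: q_Z = (398 − 1065/4)/4 = 527/16, q_E = (310 − 1065/4)/4 = 175/16, q_O = (357 − 1065/4)/4 = 363/16.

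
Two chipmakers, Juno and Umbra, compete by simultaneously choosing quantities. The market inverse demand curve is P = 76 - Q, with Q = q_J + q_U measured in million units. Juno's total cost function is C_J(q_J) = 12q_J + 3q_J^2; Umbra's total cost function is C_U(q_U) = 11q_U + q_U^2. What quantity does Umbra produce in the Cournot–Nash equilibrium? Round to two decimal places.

Juno's profit: π_J = (76 - Q)q_J - (12q_J + 3q_J²). Setting ∂π_J/∂q_J = 0: 64 - 8q_J - (q_U) = 0.
Umbra's first-order condition: 65 - 4q_U - (q_J) = 0.
So q_J = (64 - q_U)/8 and q_U = (65 - q_J)/4.
Substituting one into the other gives q_J = 191/31 and q_U = 456/31.

14.71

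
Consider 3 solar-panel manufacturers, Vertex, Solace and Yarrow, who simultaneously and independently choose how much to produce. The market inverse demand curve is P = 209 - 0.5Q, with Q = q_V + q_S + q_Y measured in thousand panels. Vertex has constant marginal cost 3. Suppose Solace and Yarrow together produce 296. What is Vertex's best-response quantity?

58

With rivals' combined output fixed at 296, Vertex's profit is π_V = (209 - (1/2)·296 - (1/2)q_V)q_V - (3q_V) = (61 - (1/2)q_V)q_V - (3q_V).
∂π_V/∂q_V = 58 - q_V = 0, so q_V = 58.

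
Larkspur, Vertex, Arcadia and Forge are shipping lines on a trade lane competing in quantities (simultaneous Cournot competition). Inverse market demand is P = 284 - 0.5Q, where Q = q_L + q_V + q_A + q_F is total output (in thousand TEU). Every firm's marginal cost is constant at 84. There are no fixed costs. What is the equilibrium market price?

124

Each firm earns π_i = (284 - 0.5Q)q_i - 84q_i.
Setting ∂π_i/∂q_i = 0 with rivals' quantities fixed: 200 - q_i - (1/2)·Σ_{j≠i} q_j = 0.
With identical firms every q_j equals q_i, so Σ_{j≠i} q_j = 3q_i and 200 = (5/2)q_i, giving q_i = 80.
Total output Q = 320, so price P = 284 - (1/2)·320 = 124.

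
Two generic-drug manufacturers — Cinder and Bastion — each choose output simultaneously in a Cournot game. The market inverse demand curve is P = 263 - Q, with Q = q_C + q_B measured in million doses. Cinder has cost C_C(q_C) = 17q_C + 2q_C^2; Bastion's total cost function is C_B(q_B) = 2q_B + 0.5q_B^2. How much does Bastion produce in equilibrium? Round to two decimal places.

77.65

Cinder's profit: π_C = (263 - Q)q_C - (17q_C + 2q_C²). Setting ∂π_C/∂q_C = 0: 246 - 6q_C - (q_B) = 0.
Bastion's first-order condition: 261 - 3q_B - (q_C) = 0.
So q_C = (246 - q_B)/6 and q_B = (261 - q_C)/3.
Substituting one into the other gives q_C = 477/17 and q_B = 1320/17.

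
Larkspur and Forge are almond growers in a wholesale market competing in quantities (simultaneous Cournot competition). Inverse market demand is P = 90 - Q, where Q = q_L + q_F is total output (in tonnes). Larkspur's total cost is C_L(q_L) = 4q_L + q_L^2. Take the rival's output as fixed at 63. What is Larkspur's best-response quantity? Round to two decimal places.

5.75

With the rival's output fixed at 63, Larkspur's profit is π_L = (90 - 63 - q_L)q_L - (4q_L + q_L²) = (27 - q_L)q_L - (4q_L + q_L²).
∂π_L/∂q_L = 23 - 4q_L = 0, so q_L = 23/4.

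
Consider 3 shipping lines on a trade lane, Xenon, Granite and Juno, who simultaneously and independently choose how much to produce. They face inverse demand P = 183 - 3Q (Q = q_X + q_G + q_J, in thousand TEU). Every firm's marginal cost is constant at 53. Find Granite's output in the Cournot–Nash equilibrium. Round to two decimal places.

10.83

A representative firm's profit is π_i = q_i(183 - 3Q) - 53q_i.
Setting ∂π_i/∂q_i = 0 with rivals' quantities fixed: 130 - 6q_i - 3·Σ_{j≠i} q_j = 0.
By symmetry each firm produces the same amount; substituting Σ_{j≠i} q_j = 2q_i yields q_i = 130/12 = 65/6.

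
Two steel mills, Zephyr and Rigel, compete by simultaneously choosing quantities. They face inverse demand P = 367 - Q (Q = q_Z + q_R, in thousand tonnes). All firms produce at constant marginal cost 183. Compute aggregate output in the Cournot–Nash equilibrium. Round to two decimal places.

Each firm earns π_i = (367 - Q)q_i - 183q_i.
First-order condition (treating rivals' output as given): 184 - 2q_i - q_j = 0.
With identical firms every q_j equals q_i, so q_j = q_i and 184 = 3q_i, giving q_i = 184/3.
Total output Q = 184/3 + 184/3 = 368/3.

122.67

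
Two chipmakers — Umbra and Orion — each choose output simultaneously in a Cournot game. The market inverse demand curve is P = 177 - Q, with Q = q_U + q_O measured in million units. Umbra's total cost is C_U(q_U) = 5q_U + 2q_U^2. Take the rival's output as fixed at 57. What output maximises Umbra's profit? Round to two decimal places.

With the rival's output fixed at 57, Umbra's profit is π_U = (177 - 57 - q_U)q_U - (5q_U + 2q_U²) = (120 - q_U)q_U - (5q_U + 2q_U²).
∂π_U/∂q_U = 115 - 6q_U = 0, so q_U = 115/6.

19.17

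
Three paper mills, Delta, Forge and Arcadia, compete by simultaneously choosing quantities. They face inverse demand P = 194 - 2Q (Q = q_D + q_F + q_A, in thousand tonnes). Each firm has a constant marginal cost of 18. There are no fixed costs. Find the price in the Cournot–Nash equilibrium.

Each firm earns π_i = (194 - 2Q)q_i - 18q_i.
First-order condition (treating rivals' output as given): 176 - 4q_i - 2·Σ_{j≠i} q_j = 0.
By symmetry each firm produces the same amount; substituting Σ_{j≠i} q_j = 2q_i yields q_i = 176/8 = 22.
Total output Q = 66, so price P = 194 - 2·66 = 62.

62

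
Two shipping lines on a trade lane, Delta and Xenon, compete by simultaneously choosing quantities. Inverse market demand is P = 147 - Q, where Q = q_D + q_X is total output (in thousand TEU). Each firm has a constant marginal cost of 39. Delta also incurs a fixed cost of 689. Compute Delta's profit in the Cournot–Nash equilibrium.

A representative firm's profit is π_i = q_i(147 - Q) - 39q_i.
First-order condition (treating rivals' output as given): 108 - 2q_i - q_j = 0.
By symmetry each firm produces the same amount; substituting q_j = q_i yields q_i = 108/3 = 36.
Price P = 147 - 72 = 75.
Delta's profit: (75 - 39)·36 - 689 = 607.

607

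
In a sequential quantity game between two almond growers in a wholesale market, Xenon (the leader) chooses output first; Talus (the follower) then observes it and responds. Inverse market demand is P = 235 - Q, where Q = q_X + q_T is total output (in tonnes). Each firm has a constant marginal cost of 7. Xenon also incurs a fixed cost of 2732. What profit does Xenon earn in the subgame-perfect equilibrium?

3766

Solve by backward induction. Given q_X, the follower Talus maximises π_T = (235 - q_X - q_T)q_T - 7q_T.
Setting the follower's marginal profit to zero, 228 - q_X - 2q_T = 0, i.e. q_T = (228 - q_X)/2.
The leader anticipates this reaction. Substituting into P = 235 - Q gives P = 121 - (1/2)q_X, so π_X = (121 - (1/2)q_X)q_X - 7q_X.
The leader's first-order condition 114 - q_X = 0 yields q_X = 114.
Then q_T = (228 - 114)/2 = 57.
Price P = 235 - 171 = 64.
Xenon's profit: (64 - 7)·114 - 2732 = 3766.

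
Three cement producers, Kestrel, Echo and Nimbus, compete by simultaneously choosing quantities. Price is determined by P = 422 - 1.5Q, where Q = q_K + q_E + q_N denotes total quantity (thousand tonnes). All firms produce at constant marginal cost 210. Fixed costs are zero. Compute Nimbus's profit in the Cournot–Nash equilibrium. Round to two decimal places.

A representative firm's profit is π_i = q_i(422 - 1.5Q) - 210q_i.
First-order condition (treating rivals' output as given): 212 - 3q_i - (3/2)·Σ_{j≠i} q_j = 0.
With identical firms every q_j equals q_i, so Σ_{j≠i} q_j = 2q_i and 212 = 6q_i, giving q_i = 106/3.
Price P = 422 - (3/2)·106 = 263.
Nimbus's profit: (263 - 210)·(106/3) = 1872.6667.

1872.67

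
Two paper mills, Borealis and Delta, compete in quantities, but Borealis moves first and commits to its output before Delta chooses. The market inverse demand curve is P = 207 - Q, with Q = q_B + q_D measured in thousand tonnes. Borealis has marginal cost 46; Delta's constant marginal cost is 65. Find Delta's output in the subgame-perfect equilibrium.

26

Solve by backward induction. Given q_B, the follower Delta maximises π_D = (207 - q_B - q_D)q_D - 65q_D.
∂π_D/∂q_D = 142 - q_B - 2q_D = 0 gives the reaction function q_D = (142 - q_B)/2.
The leader anticipates this reaction. Substituting into P = 207 - Q gives P = 136 - (1/2)q_B, so π_B = (136 - (1/2)q_B)q_B - 46q_B.
Maximising: ∂π_B/∂q_B = 90 - q_B = 0, giving q_B = 90.
Then q_D = (142 - 90)/2 = 26.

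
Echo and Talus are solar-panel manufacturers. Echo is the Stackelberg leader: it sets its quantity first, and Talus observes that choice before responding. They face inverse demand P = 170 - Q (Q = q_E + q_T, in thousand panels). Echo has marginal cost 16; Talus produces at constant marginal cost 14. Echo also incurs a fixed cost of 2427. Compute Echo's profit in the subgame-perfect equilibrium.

Solve by backward induction. Given q_E, the follower Talus maximises π_T = (170 - q_E - q_T)q_T - 14q_T.
Follower FOC: 156 - q_E - 2q_T = 0, so q_T(q_E) = (156 - q_E)/2.
The leader anticipates this reaction. Substituting into P = 170 - Q gives P = 92 - (1/2)q_E, so π_E = (92 - (1/2)q_E)q_E - 16q_E.
Leader FOC: 76 - q_E = 0, so q_E = 76.
Then q_T = (156 - 76)/2 = 40.
Price P = 170 - 116 = 54.
Echo's profit: (54 - 16)·76 - 2427 = 461.

461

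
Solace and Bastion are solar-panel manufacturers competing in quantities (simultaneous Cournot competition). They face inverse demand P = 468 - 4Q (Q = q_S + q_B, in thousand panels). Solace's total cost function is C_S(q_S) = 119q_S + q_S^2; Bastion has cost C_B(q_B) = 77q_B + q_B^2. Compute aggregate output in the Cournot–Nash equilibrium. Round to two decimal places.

Solace's profit: π_S = (468 - 4Q)q_S - (119q_S + q_S²). Setting ∂π_S/∂q_S = 0: 349 - 10q_S - 4(q_B) = 0.
Bastion's profit: π_B = (468 - 4Q)q_B - (77q_B + q_B²). Setting ∂π_B/∂q_B = 0: 391 - 10q_B - 4(q_S) = 0.
So q_S = (349 - 4q_B)/10 and q_B = (391 - 4q_S)/10.
Substituting one into the other gives q_S = 321/14 and q_B = 419/14.
Total output Q = 321/14 + 419/14 = 370/7.

52.86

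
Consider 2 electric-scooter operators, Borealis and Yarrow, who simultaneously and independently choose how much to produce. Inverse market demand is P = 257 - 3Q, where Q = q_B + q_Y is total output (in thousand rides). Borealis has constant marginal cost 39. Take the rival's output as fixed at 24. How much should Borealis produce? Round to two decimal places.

24.33

With the rival's output fixed at 24, Borealis's profit is π_B = (257 - 3·24 - 3q_B)q_B - (39q_B) = (185 - 3q_B)q_B - (39q_B).
∂π_B/∂q_B = 146 - 6q_B = 0, so q_B = 73/3.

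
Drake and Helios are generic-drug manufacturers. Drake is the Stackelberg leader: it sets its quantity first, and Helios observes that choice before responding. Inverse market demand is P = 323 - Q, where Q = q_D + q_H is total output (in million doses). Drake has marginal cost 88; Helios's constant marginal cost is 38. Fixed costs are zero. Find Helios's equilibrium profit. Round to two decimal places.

9264.06

Solve by backward induction. Given q_D, the follower Helios maximises π_H = (323 - q_D - q_H)q_H - 38q_H.
∂π_H/∂q_H = 285 - q_D - 2q_H = 0 gives the reaction function q_H = (285 - q_D)/2.
The leader anticipates this reaction. Substituting into P = 323 - Q gives P = 361/2 - (1/2)q_D, so π_D = (361/2 - (1/2)q_D)q_D - 88q_D.
The leader's first-order condition 185/2 - q_D = 0 yields q_D = 185/2.
Then q_H = (285 - 185/2)/2 = 385/4.
Price P = 323 - 755/4 = 537/4.
Helios's profit: (537/4 - 38)·(385/4) = 9264.0625.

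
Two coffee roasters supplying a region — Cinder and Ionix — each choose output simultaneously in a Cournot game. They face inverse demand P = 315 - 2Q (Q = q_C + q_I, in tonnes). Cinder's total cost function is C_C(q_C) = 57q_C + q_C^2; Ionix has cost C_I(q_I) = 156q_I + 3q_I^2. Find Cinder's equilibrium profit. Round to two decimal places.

Cinder's profit: π_C = (315 - 2Q)q_C - (57q_C + q_C²). Setting ∂π_C/∂q_C = 0: 258 - 6q_C - 2(q_I) = 0.
Ionix's profit: π_I = (315 - 2Q)q_I - (156q_I + 3q_I²). Setting ∂π_I/∂q_I = 0: 159 - 10q_I - 2(q_C) = 0.
So q_C = (258 - 2q_I)/6 and q_I = (159 - 2q_C)/10.
Solving the pair: q_C = 1131/28, q_I = 219/28.
Price P = 315 - 2·(675/14) = 1530/7.
Cinder's profit: (1530/7)·(1131/28) - 57·(1131/28) - (1131/28)² = 4894.7487.

4894.75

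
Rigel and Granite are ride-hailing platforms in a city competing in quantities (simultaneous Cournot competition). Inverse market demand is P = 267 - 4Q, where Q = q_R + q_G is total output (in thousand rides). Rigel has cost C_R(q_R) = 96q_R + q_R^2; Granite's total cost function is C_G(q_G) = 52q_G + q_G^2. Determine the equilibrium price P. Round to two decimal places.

156.71

Rigel's profit: π_R = (267 - 4Q)q_R - (96q_R + q_R²). Setting ∂π_R/∂q_R = 0: 171 - 10q_R - 4(q_G) = 0.
Granite's first-order condition: 215 - 10q_G - 4(q_R) = 0.
So q_R = (171 - 4q_G)/10 and q_G = (215 - 4q_R)/10.
Solving the pair: q_R = 425/42, q_G = 733/42.
Total output Q = 193/7, so price P = 267 - 4·(193/7) = 1097/7.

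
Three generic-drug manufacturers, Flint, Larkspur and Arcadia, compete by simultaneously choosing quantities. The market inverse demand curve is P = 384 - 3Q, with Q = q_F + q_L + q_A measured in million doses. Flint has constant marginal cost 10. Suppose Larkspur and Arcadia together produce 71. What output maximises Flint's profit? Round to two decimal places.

26.83

With rivals' combined output fixed at 71, Flint's profit is π_F = (384 - 3·71 - 3q_F)q_F - (10q_F) = (171 - 3q_F)q_F - (10q_F).
∂π_F/∂q_F = 161 - 6q_F = 0, so q_F = 161/6.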